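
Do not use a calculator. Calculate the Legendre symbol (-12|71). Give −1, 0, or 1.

-1

First reduce: -12 ≡ 59 (mod 71).
Reciprocity: 59 ≡ 3 and 71 ≡ 3 (mod 4), so (59/71) = −(71/59).
Reduce top mod 59: now compute (12/59).
Pull out 2^2: since 59 ≡ 3 (mod 8), (2/59) = -1, so (2/59)^2 = +1.
Reciprocity: 3 ≡ 3 and 59 ≡ 3 (mod 4), so (3/59) = −(59/3).
Reduce top mod 3: now compute (2/3).
Pull out 2: since 3 ≡ 3 (mod 8), (2/3) = -1.
Reached (1/3) = 1. Collecting the sign flips along the way, the symbol is -1.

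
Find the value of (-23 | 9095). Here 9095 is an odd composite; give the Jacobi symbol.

First reduce: -23 ≡ 9072 (mod 9095).
Pull out 2^4: since 9095 ≡ 7 (mod 8), (2/9095) = +1, so (2/9095)^4 = +1.
Reciprocity: 567 ≡ 3 and 9095 ≡ 3 (mod 4), so (567/9095) = −(9095/567).
Reduce top mod 567: now compute (23/567).
Reciprocity: 23 ≡ 3 and 567 ≡ 3 (mod 4), so (23/567) = −(567/23).
Reduce top mod 23: now compute (15/23).
Reciprocity: 15 ≡ 3 and 23 ≡ 3 (mod 4), so (15/23) = −(23/15).
Reduce top mod 15: now compute (8/15).
Pull out 2^3: since 15 ≡ 7 (mod 8), (2/15) = +1, so (2/15)^3 = +1.
Reached (1/15) = 1. Collecting the sign flips along the way, the symbol is -1.

-1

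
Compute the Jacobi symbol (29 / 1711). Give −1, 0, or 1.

Reciprocity: 29 ≡ 1 and 1711 ≡ 3 (mod 4), so (29/1711) = +(1711/29).
Reduce top mod 29: now compute (0/29).
Top reduces to 0: gcd > 1, so the symbol is 0.

0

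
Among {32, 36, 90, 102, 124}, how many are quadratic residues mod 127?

(32/127) = +1 → QR.
(36/127) = +1 → QR.
(90/127) = -1 → non-residue.
(102/127) = -1 → non-residue.
(124/127) = +1 → QR.
Total quadratic residues among the 5: 3.

3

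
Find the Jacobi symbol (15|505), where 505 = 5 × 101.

0

Reciprocity: 15 ≡ 3 and 505 ≡ 1 (mod 4), so (15/505) = +(505/15).
Reduce top mod 15: now compute (10/15).
Pull out 2: since 15 ≡ 7 (mod 8), (2/15) = +1.
Reciprocity: 5 ≡ 1 and 15 ≡ 3 (mod 4), so (5/15) = +(15/5).
Reduce top mod 5: now compute (0/5).
Top reduces to 0: gcd > 1, so the symbol is 0.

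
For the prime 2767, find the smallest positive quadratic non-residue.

(2/2767) = +1, so 2 is a residue.
(3/2767) = −1, so 3 is the smallest positive non-residue mod 2767.

3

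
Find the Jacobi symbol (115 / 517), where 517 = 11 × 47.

Reciprocity: 115 ≡ 3 and 517 ≡ 1 (mod 4), so (115/517) = +(517/115).
Reduce top mod 115: now compute (57/115).
Reciprocity: 57 ≡ 1 and 115 ≡ 3 (mod 4), so (57/115) = +(115/57).
Reduce top mod 57: now compute (1/57).
Reached (1/57) = 1. Collecting the sign flips along the way, the symbol is +1.

1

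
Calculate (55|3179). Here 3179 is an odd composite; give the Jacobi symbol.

0

Reciprocity: 55 ≡ 3 and 3179 ≡ 3 (mod 4), so (55/3179) = −(3179/55).
Reduce top mod 55: now compute (44/55).
Pull out 2^2: since 55 ≡ 7 (mod 8), (2/55) = +1, so (2/55)^2 = +1.
Reciprocity: 11 ≡ 3 and 55 ≡ 3 (mod 4), so (11/55) = −(55/11).
Reduce top mod 11: now compute (0/11).
Top reduces to 0: gcd > 1, so the symbol is 0.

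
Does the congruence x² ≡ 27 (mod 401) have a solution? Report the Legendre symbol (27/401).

Reciprocity: 27 ≡ 3 and 401 ≡ 1 (mod 4), so (27/401) = +(401/27).
Reduce top mod 27: now compute (23/27).
Reciprocity: 23 ≡ 3 and 27 ≡ 3 (mod 4), so (23/27) = −(27/23).
Reduce top mod 23: now compute (4/23).
Pull out 2^2: since 23 ≡ 7 (mod 8), (2/23) = +1, so (2/23)^2 = +1.
Reached (1/23) = 1. Collecting the sign flips along the way, the symbol is -1.

-1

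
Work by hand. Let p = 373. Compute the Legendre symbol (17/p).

1

Reciprocity: 17 ≡ 1 and 373 ≡ 1 (mod 4), so (17/373) = +(373/17).
Reduce top mod 17: now compute (16/17).
Pull out 2^4: since 17 ≡ 1 (mod 8), (2/17) = +1, so (2/17)^4 = +1.
Reached (1/17) = 1. Collecting the sign flips along the way, the symbol is +1.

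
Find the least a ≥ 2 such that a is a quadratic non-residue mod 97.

(2/97) = +1, so 2 is a residue.
(3/97) = +1, so 3 is a residue.
(4/97) = +1, so 4 is a residue.
(5/97) = −1, so 5 is the smallest positive non-residue mod 97.

5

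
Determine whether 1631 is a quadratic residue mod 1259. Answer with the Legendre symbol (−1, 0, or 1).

-1

First reduce: 1631 ≡ 372 (mod 1259).
Pull out 2^2: since 1259 ≡ 3 (mod 8), (2/1259) = -1, so (2/1259)^2 = +1.
Reciprocity: 93 ≡ 1 and 1259 ≡ 3 (mod 4), so (93/1259) = +(1259/93).
Reduce top mod 93: now compute (50/93).
Pull out 2: since 93 ≡ 5 (mod 8), (2/93) = -1.
Reciprocity: 25 ≡ 1 and 93 ≡ 1 (mod 4), so (25/93) = +(93/25).
Reduce top mod 25: now compute (18/25).
Pull out 2: since 25 ≡ 1 (mod 8), (2/25) = +1.
Reciprocity: 9 ≡ 1 and 25 ≡ 1 (mod 4), so (9/25) = +(25/9).
Reduce top mod 9: now compute (7/9).
Reciprocity: 7 ≡ 3 and 9 ≡ 1 (mod 4), so (7/9) = +(9/7).
Reduce top mod 7: now compute (2/7).
Pull out 2: since 7 ≡ 7 (mod 8), (2/7) = +1.
Reached (1/7) = 1. Collecting the sign flips along the way, the symbol is -1.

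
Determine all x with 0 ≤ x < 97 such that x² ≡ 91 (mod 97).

97 ≡ 1 (mod 4), so we find a root by search.
Trying successive values, 24² = 576 ≡ 91 (mod 97). The other root is 97 − 24 = 73.

24, 73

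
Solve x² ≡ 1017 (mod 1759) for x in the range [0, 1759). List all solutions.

445, 1314

Since 1759 ≡ 3 (mod 4), a square root of 1017 is 1017^((1759+1)/4) = 1017^440 mod 1759.
Repeated squaring: 1017^2≡1756, 1017^4≡9, 1017^8≡81, 1017^16≡1284, 1017^32≡473, 1017^64≡336, 1017^128≡320, 1017^256≡378 (mod 1759).
1017^440 = 1017^(256+128+32+16+8) ≡ 445 (mod 1759).
Check: 445² = 198025 ≡ 1017 (mod 1759). The two roots are 445 and 1314.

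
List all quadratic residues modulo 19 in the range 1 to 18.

1, 4, 5, 6, 7, 9, 11, 16, 17

Square k = 1,…,9 (k and 19−k give the same square):
1²=1, 2²=4, 3²=9, 4²=16, 5²≡6, 6²≡17, 7²≡11, 8²≡7, 9²≡5 (mod 19).
So the quadratic residues mod 19 are {1, 4, 5, 6, 7, 9, 11, 16, 17}.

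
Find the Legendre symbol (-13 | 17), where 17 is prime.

Euler's criterion: (-13/17) ≡ 4^8 (mod 17).
4^2 ≡ 16 (mod 17)
4^4 ≡ 1 (mod 17)
4^8 ≡ 1 (mod 17)
4^8 = 4^(8) ≡ 1 (mod 17).
Result is 1, so (-13/17) = 1.

1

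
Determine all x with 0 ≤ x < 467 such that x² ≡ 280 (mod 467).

Since 467 ≡ 3 (mod 4), a square root of 280 is 280^((467+1)/4) = 280^117 mod 467.
Repeated squaring: 280^2≡411, 280^4≡334, 280^8≡410, 280^16≡447, 280^32≡400, 280^64≡286 (mod 467).
280^117 = 280^(64+32+16+4+1) ≡ 41 (mod 467).
Check: 41² = 1681 ≡ 280 (mod 467). The two roots are 41 and 426.

41, 426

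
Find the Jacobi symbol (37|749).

Reciprocity: 37 ≡ 1 and 749 ≡ 1 (mod 4), so (37/749) = +(749/37).
Reduce top mod 37: now compute (9/37).
Reciprocity: 9 ≡ 1 and 37 ≡ 1 (mod 4), so (9/37) = +(37/9).
Reduce top mod 9: now compute (1/9).
Reached (1/9) = 1. Collecting the sign flips along the way, the symbol is +1.

1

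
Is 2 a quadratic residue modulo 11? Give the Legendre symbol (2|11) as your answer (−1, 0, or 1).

-1

Euler's criterion: (2/11) ≡ 2^5 (mod 11).
2^2 ≡ 4 (mod 11)
2^4 ≡ 5 (mod 11)
2^5 = 2^(4+1) ≡ 10 (mod 11).
Result is 10 ≡ −1, so (2/11) = −1.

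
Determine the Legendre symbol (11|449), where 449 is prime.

Euler's criterion: (11/449) ≡ 11^224 (mod 449).
11^2 ≡ 121 (mod 449)
11^4 ≡ 273 (mod 449)
11^8 ≡ 444 (mod 449)
11^16 ≡ 25 (mod 449)
11^32 ≡ 176 (mod 449)
11^64 ≡ 444 (mod 449)
11^128 ≡ 25 (mod 449)
11^224 = 11^(128+64+32) ≡ 1 (mod 449).
Result is 1, so (11/449) = 1.

1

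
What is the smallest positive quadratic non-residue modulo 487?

(2/487) = +1, so 2 is a residue.
(3/487) = −1, so 3 is the smallest positive non-residue mod 487.

3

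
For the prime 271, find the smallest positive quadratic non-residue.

3

(2/271) = +1, so 2 is a residue.
(3/271) = −1, so 3 is the smallest positive non-residue mod 271.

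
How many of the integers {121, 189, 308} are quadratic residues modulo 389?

2

(121/389) = +1 → QR.
(189/389) = -1 → non-residue.
(308/389) = +1 → QR.
Total quadratic residues among the 3: 2.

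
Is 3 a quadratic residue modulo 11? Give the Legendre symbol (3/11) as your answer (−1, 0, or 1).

Euler's criterion: (3/11) ≡ 3^5 (mod 11).
3^2 ≡ 9 (mod 11)
3^4 ≡ 4 (mod 11)
3^5 = 3^(4+1) ≡ 1 (mod 11).
Result is 1, so (3/11) = 1.

1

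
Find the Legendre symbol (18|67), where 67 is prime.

Pull out 2: since 67 ≡ 3 (mod 8), (2/67) = -1.
Reciprocity: 9 ≡ 1 and 67 ≡ 3 (mod 4), so (9/67) = +(67/9).
Reduce top mod 9: now compute (4/9).
Pull out 2^2: since 9 ≡ 1 (mod 8), (2/9) = +1, so (2/9)^2 = +1.
Reached (1/9) = 1. Collecting the sign flips along the way, the symbol is -1.

-1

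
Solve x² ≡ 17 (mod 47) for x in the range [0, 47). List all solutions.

8, 39

Since 47 ≡ 3 (mod 4), a square root of 17 is 17^((47+1)/4) = 17^12 mod 47.
Repeated squaring: 17^2≡7, 17^4≡2, 17^8≡4 (mod 47).
17^12 = 17^(8+4) ≡ 8 (mod 47).
Check: 8² = 64 ≡ 17 (mod 47). The two roots are 8 and 39.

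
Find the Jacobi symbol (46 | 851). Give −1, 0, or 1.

Pull out 2: since 851 ≡ 3 (mod 8), (2/851) = -1.
Reciprocity: 23 ≡ 3 and 851 ≡ 3 (mod 4), so (23/851) = −(851/23).
Reduce top mod 23: now compute (0/23).
Top reduces to 0: gcd > 1, so the symbol is 0.

0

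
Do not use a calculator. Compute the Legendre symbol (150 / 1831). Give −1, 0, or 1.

-1

Pull out 2: since 1831 ≡ 7 (mod 8), (2/1831) = +1.
Reciprocity: 75 ≡ 3 and 1831 ≡ 3 (mod 4), so (75/1831) = −(1831/75).
Reduce top mod 75: now compute (31/75).
Reciprocity: 31 ≡ 3 and 75 ≡ 3 (mod 4), so (31/75) = −(75/31).
Reduce top mod 31: now compute (13/31).
Reciprocity: 13 ≡ 1 and 31 ≡ 3 (mod 4), so (13/31) = +(31/13).
Reduce top mod 13: now compute (5/13).
Reciprocity: 5 ≡ 1 and 13 ≡ 1 (mod 4), so (5/13) = +(13/5).
Reduce top mod 5: now compute (3/5).
Reciprocity: 3 ≡ 3 and 5 ≡ 1 (mod 4), so (3/5) = +(5/3).
Reduce top mod 3: now compute (2/3).
Pull out 2: since 3 ≡ 3 (mod 8), (2/3) = -1.
Reached (1/3) = 1. Collecting the sign flips along the way, the symbol is -1.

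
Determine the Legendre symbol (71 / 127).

Reciprocity: 71 ≡ 3 and 127 ≡ 3 (mod 4), so (71/127) = −(127/71).
Reduce top mod 71: now compute (56/71).
Pull out 2^3: since 71 ≡ 7 (mod 8), (2/71) = +1, so (2/71)^3 = +1.
Reciprocity: 7 ≡ 3 and 71 ≡ 3 (mod 4), so (7/71) = −(71/7).
Reduce top mod 7: now compute (1/7).
Reached (1/7) = 1. Collecting the sign flips along the way, the symbol is +1.

1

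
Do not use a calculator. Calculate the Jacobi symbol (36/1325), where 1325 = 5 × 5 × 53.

Pull out 2^2: since 1325 ≡ 5 (mod 8), (2/1325) = -1, so (2/1325)^2 = +1.
Reciprocity: 9 ≡ 1 and 1325 ≡ 1 (mod 4), so (9/1325) = +(1325/9).
Reduce top mod 9: now compute (2/9).
Pull out 2: since 9 ≡ 1 (mod 8), (2/9) = +1.
Reached (1/9) = 1. Collecting the sign flips along the way, the symbol is +1.

1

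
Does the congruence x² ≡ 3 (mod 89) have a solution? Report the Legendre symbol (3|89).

-1

Reciprocity: 3 ≡ 3 and 89 ≡ 1 (mod 4), so (3/89) = +(89/3).
Reduce top mod 3: now compute (2/3).
Pull out 2: since 3 ≡ 3 (mod 8), (2/3) = -1.
Reached (1/3) = 1. Collecting the sign flips along the way, the symbol is -1.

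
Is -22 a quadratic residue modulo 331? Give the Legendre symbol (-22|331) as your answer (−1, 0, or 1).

-1

First reduce: -22 ≡ 309 (mod 331).
Reciprocity: 309 ≡ 1 and 331 ≡ 3 (mod 4), so (309/331) = +(331/309).
Reduce top mod 309: now compute (22/309).
Pull out 2: since 309 ≡ 5 (mod 8), (2/309) = -1.
Reciprocity: 11 ≡ 3 and 309 ≡ 1 (mod 4), so (11/309) = +(309/11).
Reduce top mod 11: now compute (1/11).
Reached (1/11) = 1. Collecting the sign flips along the way, the symbol is -1.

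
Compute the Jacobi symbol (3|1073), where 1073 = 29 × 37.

Reciprocity: 3 ≡ 3 and 1073 ≡ 1 (mod 4), so (3/1073) = +(1073/3).
Reduce top mod 3: now compute (2/3).
Pull out 2: since 3 ≡ 3 (mod 8), (2/3) = -1.
Reached (1/3) = 1. Collecting the sign flips along the way, the symbol is -1.

-1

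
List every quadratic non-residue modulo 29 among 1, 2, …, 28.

Square k = 1,…,14 (k and 29−k give the same square):
1²=1, 2²=4, 3²=9, 4²=16, 5²=25, 6²≡7, 7²≡20, 8²≡6, 9²≡23, 10²≡13, 11²≡5, 12²≡28, 13²≡24, 14²≡22 (mod 29).
The residues are {1, 4, 5, 6, 7, 9, 13, 16, 20, 22, 23, 24, 25, 28}; the non-residues are the remaining 14 nonzero classes.

2 3 8 10 11 12 14 15 17 18 19 21 26 27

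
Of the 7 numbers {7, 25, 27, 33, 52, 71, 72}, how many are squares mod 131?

(7/131) = +1 → QR.
(25/131) = +1 → QR.
(27/131) = +1 → QR.
(33/131) = +1 → QR.
(52/131) = +1 → QR.
(71/131) = -1 → non-residue.
(72/131) = -1 → non-residue.
Total quadratic residues among the 7: 5.

5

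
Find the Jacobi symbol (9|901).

Reciprocity: 9 ≡ 1 and 901 ≡ 1 (mod 4), so (9/901) = +(901/9).
Reduce top mod 9: now compute (1/9).
Reached (1/9) = 1. Collecting the sign flips along the way, the symbol is +1.

1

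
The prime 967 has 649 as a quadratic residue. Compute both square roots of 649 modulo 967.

252, 715

Since 967 ≡ 3 (mod 4), a square root of 649 is 649^((967+1)/4) = 649^242 mod 967.
Repeated squaring: 649^2≡556, 649^4≡663, 649^8≡551, 649^16≡930, 649^32≡402, 649^64≡115, 649^128≡654 (mod 967).
649^242 = 649^(128+64+32+16+2) ≡ 715 (mod 967).
Check: 715² = 511225 ≡ 649 (mod 967). The two roots are 252 and 715.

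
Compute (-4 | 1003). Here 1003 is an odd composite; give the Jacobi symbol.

-1

First reduce: -4 ≡ 999 (mod 1003).
Reciprocity: 999 ≡ 3 and 1003 ≡ 3 (mod 4), so (999/1003) = −(1003/999).
Reduce top mod 999: now compute (4/999).
Pull out 2^2: since 999 ≡ 7 (mod 8), (2/999) = +1, so (2/999)^2 = +1.
Reached (1/999) = 1. Collecting the sign flips along the way, the symbol is -1.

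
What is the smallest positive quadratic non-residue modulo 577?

5

(2/577) = +1, so 2 is a residue.
(3/577) = +1, so 3 is a residue.
(4/577) = +1, so 4 is a residue.
(5/577) = −1, so 5 is the smallest positive non-residue mod 577.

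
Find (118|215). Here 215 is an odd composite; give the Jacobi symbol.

1

Pull out 2: since 215 ≡ 7 (mod 8), (2/215) = +1.
Reciprocity: 59 ≡ 3 and 215 ≡ 3 (mod 4), so (59/215) = −(215/59).
Reduce top mod 59: now compute (38/59).
Pull out 2: since 59 ≡ 3 (mod 8), (2/59) = -1.
Reciprocity: 19 ≡ 3 and 59 ≡ 3 (mod 4), so (19/59) = −(59/19).
Reduce top mod 19: now compute (2/19).
Pull out 2: since 19 ≡ 3 (mod 8), (2/19) = -1.
Reached (1/19) = 1. Collecting the sign flips along the way, the symbol is +1.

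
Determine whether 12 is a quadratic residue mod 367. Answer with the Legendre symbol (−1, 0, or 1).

-1

Euler's criterion: (12/367) ≡ 12^183 (mod 367).
12^2 ≡ 144 (mod 367)
12^4 ≡ 184 (mod 367)
12^8 ≡ 92 (mod 367)
12^16 ≡ 23 (mod 367)
12^32 ≡ 162 (mod 367)
12^64 ≡ 187 (mod 367)
12^128 ≡ 104 (mod 367)
12^183 = 12^(128+32+16+4+2+1) ≡ 366 (mod 367).
Result is 366 ≡ −1, so (12/367) = −1.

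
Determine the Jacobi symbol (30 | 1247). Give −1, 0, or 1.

Pull out 2: since 1247 ≡ 7 (mod 8), (2/1247) = +1.
Reciprocity: 15 ≡ 3 and 1247 ≡ 3 (mod 4), so (15/1247) = −(1247/15).
Reduce top mod 15: now compute (2/15).
Pull out 2: since 15 ≡ 7 (mod 8), (2/15) = +1.
Reached (1/15) = 1. Collecting the sign flips along the way, the symbol is -1.

-1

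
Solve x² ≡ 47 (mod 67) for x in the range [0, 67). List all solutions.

Since 67 ≡ 3 (mod 4), a square root of 47 is 47^((67+1)/4) = 47^17 mod 67.
Repeated squaring: 47^2≡65, 47^4≡4, 47^8≡16, 47^16≡55 (mod 67).
47^17 = 47^(16+1) ≡ 39 (mod 67).
Check: 39² = 1521 ≡ 47 (mod 67). The two roots are 28 and 39.

28, 39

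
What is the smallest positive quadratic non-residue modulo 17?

3

(2/17) = +1, so 2 is a residue.
(3/17) = −1, so 3 is the smallest positive non-residue mod 17.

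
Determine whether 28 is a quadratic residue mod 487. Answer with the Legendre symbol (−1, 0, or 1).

-1

Euler's criterion: (28/487) ≡ 28^243 (mod 487).
28^2 ≡ 297 (mod 487)
28^4 ≡ 62 (mod 487)
28^8 ≡ 435 (mod 487)
28^16 ≡ 269 (mod 487)
28^32 ≡ 285 (mod 487)
28^64 ≡ 383 (mod 487)
28^128 ≡ 102 (mod 487)
28^243 = 28^(128+64+32+16+2+1) ≡ 486 (mod 487).
Result is 486 ≡ −1, so (28/487) = −1.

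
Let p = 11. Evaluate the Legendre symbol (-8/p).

1

First reduce: -8 ≡ 3 (mod 11).
Reciprocity: 3 ≡ 3 and 11 ≡ 3 (mod 4), so (3/11) = −(11/3).
Reduce top mod 3: now compute (2/3).
Pull out 2: since 3 ≡ 3 (mod 8), (2/3) = -1.
Reached (1/3) = 1. Collecting the sign flips along the way, the symbol is +1.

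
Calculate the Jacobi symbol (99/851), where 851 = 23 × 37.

-1

Reciprocity: 99 ≡ 3 and 851 ≡ 3 (mod 4), so (99/851) = −(851/99).
Reduce top mod 99: now compute (59/99).
Reciprocity: 59 ≡ 3 and 99 ≡ 3 (mod 4), so (59/99) = −(99/59).
Reduce top mod 59: now compute (40/59).
Pull out 2^3: since 59 ≡ 3 (mod 8), (2/59) = -1, so (2/59)^3 = -1.
Reciprocity: 5 ≡ 1 and 59 ≡ 3 (mod 4), so (5/59) = +(59/5).
Reduce top mod 5: now compute (4/5).
Pull out 2^2: since 5 ≡ 5 (mod 8), (2/5) = -1, so (2/5)^2 = +1.
Reached (1/5) = 1. Collecting the sign flips along the way, the symbol is -1.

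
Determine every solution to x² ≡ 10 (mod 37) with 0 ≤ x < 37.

37 ≡ 1 (mod 4), so we find a root by search.
Trying successive values, 11² = 121 ≡ 10 (mod 37). The other root is 37 − 11 = 26.

11, 26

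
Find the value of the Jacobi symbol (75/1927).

Reciprocity: 75 ≡ 3 and 1927 ≡ 3 (mod 4), so (75/1927) = −(1927/75).
Reduce top mod 75: now compute (52/75).
Pull out 2^2: since 75 ≡ 3 (mod 8), (2/75) = -1, so (2/75)^2 = +1.
Reciprocity: 13 ≡ 1 and 75 ≡ 3 (mod 4), so (13/75) = +(75/13).
Reduce top mod 13: now compute (10/13).
Pull out 2: since 13 ≡ 5 (mod 8), (2/13) = -1.
Reciprocity: 5 ≡ 1 and 13 ≡ 1 (mod 4), so (5/13) = +(13/5).
Reduce top mod 5: now compute (3/5).
Reciprocity: 3 ≡ 3 and 5 ≡ 1 (mod 4), so (3/5) = +(5/3).
Reduce top mod 3: now compute (2/3).
Pull out 2: since 3 ≡ 3 (mod 8), (2/3) = -1.
Reached (1/3) = 1. Collecting the sign flips along the way, the symbol is -1.

-1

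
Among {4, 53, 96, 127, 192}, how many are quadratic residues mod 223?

(4/223) = +1 → QR.
(53/223) = +1 → QR.
(96/223) = -1 → non-residue.
(127/223) = +1 → QR.
(192/223) = -1 → non-residue.
Total quadratic residues among the 5: 3.

3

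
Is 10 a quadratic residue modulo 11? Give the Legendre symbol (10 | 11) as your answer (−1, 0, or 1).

-1

Pull out 2: since 11 ≡ 3 (mod 8), (2/11) = -1.
Reciprocity: 5 ≡ 1 and 11 ≡ 3 (mod 4), so (5/11) = +(11/5).
Reduce top mod 5: now compute (1/5).
Reached (1/5) = 1. Collecting the sign flips along the way, the symbol is -1.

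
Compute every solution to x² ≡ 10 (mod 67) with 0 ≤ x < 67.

12, 55

Since 67 ≡ 3 (mod 4), a square root of 10 is 10^((67+1)/4) = 10^17 mod 67.
Repeated squaring: 10^2≡33, 10^4≡17, 10^8≡21, 10^16≡39 (mod 67).
10^17 = 10^(16+1) ≡ 55 (mod 67).
Check: 55² = 3025 ≡ 10 (mod 67). The two roots are 12 and 55.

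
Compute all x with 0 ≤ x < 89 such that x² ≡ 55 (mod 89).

12, 77

89 ≡ 1 (mod 4), so we find a root by search.
Trying successive values, 12² = 144 ≡ 55 (mod 89). The other root is 89 − 12 = 77.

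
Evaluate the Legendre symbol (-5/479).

First reduce: -5 ≡ 474 (mod 479).
Pull out 2: since 479 ≡ 7 (mod 8), (2/479) = +1.
Reciprocity: 237 ≡ 1 and 479 ≡ 3 (mod 4), so (237/479) = +(479/237).
Reduce top mod 237: now compute (5/237).
Reciprocity: 5 ≡ 1 and 237 ≡ 1 (mod 4), so (5/237) = +(237/5).
Reduce top mod 5: now compute (2/5).
Pull out 2: since 5 ≡ 5 (mod 8), (2/5) = -1.
Reached (1/5) = 1. Collecting the sign flips along the way, the symbol is -1.

-1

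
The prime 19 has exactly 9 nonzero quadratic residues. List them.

Square k = 1,…,9 (k and 19−k give the same square):
1²=1, 2²=4, 3²=9, 4²=16, 5²≡6, 6²≡17, 7²≡11, 8²≡7, 9²≡5 (mod 19).
So the quadratic residues mod 19 are {1, 4, 5, 6, 7, 9, 11, 16, 17}.

1,4,5,6,7,9,11,16,17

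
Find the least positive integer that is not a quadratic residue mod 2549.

2

(2/2549) = −1, so 2 is the smallest positive non-residue mod 2549.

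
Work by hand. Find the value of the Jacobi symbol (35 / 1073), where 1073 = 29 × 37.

-1

Reciprocity: 35 ≡ 3 and 1073 ≡ 1 (mod 4), so (35/1073) = +(1073/35).
Reduce top mod 35: now compute (23/35).
Reciprocity: 23 ≡ 3 and 35 ≡ 3 (mod 4), so (23/35) = −(35/23).
Reduce top mod 23: now compute (12/23).
Pull out 2^2: since 23 ≡ 7 (mod 8), (2/23) = +1, so (2/23)^2 = +1.
Reciprocity: 3 ≡ 3 and 23 ≡ 3 (mod 4), so (3/23) = −(23/3).
Reduce top mod 3: now compute (2/3).
Pull out 2: since 3 ≡ 3 (mod 8), (2/3) = -1.
Reached (1/3) = 1. Collecting the sign flips along the way, the symbol is -1.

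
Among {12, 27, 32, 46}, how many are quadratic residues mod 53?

1

(12/53) = -1 → non-residue.
(27/53) = -1 → non-residue.
(32/53) = -1 → non-residue.
(46/53) = +1 → QR.
Total quadratic residues among the 4: 1.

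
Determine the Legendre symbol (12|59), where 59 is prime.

1

Pull out 2^2: since 59 ≡ 3 (mod 8), (2/59) = -1, so (2/59)^2 = +1.
Reciprocity: 3 ≡ 3 and 59 ≡ 3 (mod 4), so (3/59) = −(59/3).
Reduce top mod 3: now compute (2/3).
Pull out 2: since 3 ≡ 3 (mod 8), (2/3) = -1.
Reached (1/3) = 1. Collecting the sign flips along the way, the symbol is +1.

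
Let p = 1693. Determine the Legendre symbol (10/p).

1

Pull out 2: since 1693 ≡ 5 (mod 8), (2/1693) = -1.
Reciprocity: 5 ≡ 1 and 1693 ≡ 1 (mod 4), so (5/1693) = +(1693/5).
Reduce top mod 5: now compute (3/5).
Reciprocity: 3 ≡ 3 and 5 ≡ 1 (mod 4), so (3/5) = +(5/3).
Reduce top mod 3: now compute (2/3).
Pull out 2: since 3 ≡ 3 (mod 8), (2/3) = -1.
Reached (1/3) = 1. Collecting the sign flips along the way, the symbol is +1.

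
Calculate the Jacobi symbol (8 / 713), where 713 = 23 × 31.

1

Pull out 2^3: since 713 ≡ 1 (mod 8), (2/713) = +1, so (2/713)^3 = +1.
Reached (1/713) = 1. Collecting the sign flips along the way, the symbol is +1.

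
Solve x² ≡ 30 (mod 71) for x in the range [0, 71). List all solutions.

Since 71 ≡ 3 (mod 4), a square root of 30 is 30^((71+1)/4) = 30^18 mod 71.
Repeated squaring: 30^2≡48, 30^4≡32, 30^8≡30, 30^16≡48 (mod 71).
30^18 = 30^(16+2) ≡ 32 (mod 71).
Check: 32² = 1024 ≡ 30 (mod 71). The two roots are 32 and 39.

32, 39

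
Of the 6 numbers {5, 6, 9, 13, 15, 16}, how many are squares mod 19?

4

(5/19) = +1 → QR.
(6/19) = +1 → QR.
(9/19) = +1 → QR.
(13/19) = -1 → non-residue.
(15/19) = -1 → non-residue.
(16/19) = +1 → QR.
Total quadratic residues among the 6: 4.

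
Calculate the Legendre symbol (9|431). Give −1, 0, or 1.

1

Euler's criterion: (9/431) ≡ 9^215 (mod 431).
9^2 ≡ 81 (mod 431)
9^4 ≡ 96 (mod 431)
9^8 ≡ 165 (mod 431)
9^16 ≡ 72 (mod 431)
9^32 ≡ 12 (mod 431)
9^64 ≡ 144 (mod 431)
9^128 ≡ 48 (mod 431)
9^215 = 9^(128+64+16+4+2+1) ≡ 1 (mod 431).
Result is 1, so (9/431) = 1.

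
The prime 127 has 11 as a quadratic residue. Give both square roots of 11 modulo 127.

Since 127 ≡ 3 (mod 4), a square root of 11 is 11^((127+1)/4) = 11^32 mod 127.
Repeated squaring: 11^2≡121, 11^4≡36, 11^8≡26, 11^16≡41, 11^32≡30 (mod 127).
11^32 = 11^(32) ≡ 30 (mod 127).
Check: 30² = 900 ≡ 11 (mod 127). The two roots are 30 and 97.

30, 97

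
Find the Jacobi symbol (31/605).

1

Reciprocity: 31 ≡ 3 and 605 ≡ 1 (mod 4), so (31/605) = +(605/31).
Reduce top mod 31: now compute (16/31).
Pull out 2^4: since 31 ≡ 7 (mod 8), (2/31) = +1, so (2/31)^4 = +1.
Reached (1/31) = 1. Collecting the sign flips along the way, the symbol is +1.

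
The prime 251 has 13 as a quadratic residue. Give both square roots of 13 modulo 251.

55, 196

Since 251 ≡ 3 (mod 4), a square root of 13 is 13^((251+1)/4) = 13^63 mod 251.
Repeated squaring: 13^2≡169, 13^4≡198, 13^8≡48, 13^16≡45, 13^32≡17 (mod 251).
13^63 = 13^(32+16+8+4+2+1) ≡ 196 (mod 251).
Check: 196² = 38416 ≡ 13 (mod 251). The two roots are 55 and 196.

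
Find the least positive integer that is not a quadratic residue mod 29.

2

(2/29) = −1, so 2 is the smallest positive non-residue mod 29.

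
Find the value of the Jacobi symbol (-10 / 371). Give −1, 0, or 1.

1

First reduce: -10 ≡ 361 (mod 371).
Reciprocity: 361 ≡ 1 and 371 ≡ 3 (mod 4), so (361/371) = +(371/361).
Reduce top mod 361: now compute (10/361).
Pull out 2: since 361 ≡ 1 (mod 8), (2/361) = +1.
Reciprocity: 5 ≡ 1 and 361 ≡ 1 (mod 4), so (5/361) = +(361/5).
Reduce top mod 5: now compute (1/5).
Reached (1/5) = 1. Collecting the sign flips along the way, the symbol is +1.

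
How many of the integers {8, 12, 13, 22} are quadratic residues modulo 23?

3

(8/23) = +1 → QR.
(12/23) = +1 → QR.
(13/23) = +1 → QR.
(22/23) = -1 → non-residue.
Total quadratic residues among the 4: 3.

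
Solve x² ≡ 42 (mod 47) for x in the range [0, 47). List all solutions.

Since 47 ≡ 3 (mod 4), a square root of 42 is 42^((47+1)/4) = 42^12 mod 47.
Repeated squaring: 42^2≡25, 42^4≡14, 42^8≡8 (mod 47).
42^12 = 42^(8+4) ≡ 18 (mod 47).
Check: 18² = 324 ≡ 42 (mod 47). The two roots are 18 and 29.

18, 29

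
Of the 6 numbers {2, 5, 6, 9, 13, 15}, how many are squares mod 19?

3

(2/19) = -1 → non-residue.
(5/19) = +1 → QR.
(6/19) = +1 → QR.
(9/19) = +1 → QR.
(13/19) = -1 → non-residue.
(15/19) = -1 → non-residue.
Total quadratic residues among the 6: 3.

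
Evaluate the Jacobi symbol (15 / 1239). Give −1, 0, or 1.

Reciprocity: 15 ≡ 3 and 1239 ≡ 3 (mod 4), so (15/1239) = −(1239/15).
Reduce top mod 15: now compute (9/15).
Reciprocity: 9 ≡ 1 and 15 ≡ 3 (mod 4), so (9/15) = +(15/9).
Reduce top mod 9: now compute (6/9).
Pull out 2: since 9 ≡ 1 (mod 8), (2/9) = +1.
Reciprocity: 3 ≡ 3 and 9 ≡ 1 (mod 4), so (3/9) = +(9/3).
Reduce top mod 3: now compute (0/3).
Top reduces to 0: gcd > 1, so the symbol is 0.

0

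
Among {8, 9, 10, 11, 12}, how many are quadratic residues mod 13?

(8/13) = -1 → non-residue.
(9/13) = +1 → QR.
(10/13) = +1 → QR.
(11/13) = -1 → non-residue.
(12/13) = +1 → QR.
Total quadratic residues among the 5: 3.

3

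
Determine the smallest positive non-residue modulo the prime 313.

5

(2/313) = +1, so 2 is a residue.
(3/313) = +1, so 3 is a residue.
(4/313) = +1, so 4 is a residue.
(5/313) = −1, so 5 is the smallest positive non-residue mod 313.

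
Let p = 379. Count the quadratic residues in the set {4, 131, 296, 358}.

(4/379) = +1 → QR.
(131/379) = -1 → non-residue.
(296/379) = -1 → non-residue.
(358/379) = -1 → non-residue.
Total quadratic residues among the 4: 1.

1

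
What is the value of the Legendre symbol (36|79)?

Euler's criterion: (36/79) ≡ 36^39 (mod 79).
36^2 ≡ 32 (mod 79)
36^4 ≡ 76 (mod 79)
36^8 ≡ 9 (mod 79)
36^16 ≡ 2 (mod 79)
36^32 ≡ 4 (mod 79)
36^39 = 36^(32+4+2+1) ≡ 1 (mod 79).
Result is 1, so (36/79) = 1.

1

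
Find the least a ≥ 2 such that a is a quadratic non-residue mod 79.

(2/79) = +1, so 2 is a residue.
(3/79) = −1, so 3 is the smallest positive non-residue mod 79.

3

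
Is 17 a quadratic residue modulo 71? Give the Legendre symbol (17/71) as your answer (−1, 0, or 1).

Euler's criterion: (17/71) ≡ 17^35 (mod 71).
17^2 ≡ 5 (mod 71)
17^4 ≡ 25 (mod 71)
17^8 ≡ 57 (mod 71)
17^16 ≡ 54 (mod 71)
17^32 ≡ 5 (mod 71)
17^35 = 17^(32+2+1) ≡ 70 (mod 71).
Result is 70 ≡ −1, so (17/71) = −1.

-1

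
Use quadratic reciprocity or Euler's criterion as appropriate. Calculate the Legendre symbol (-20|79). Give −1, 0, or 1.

-1

First reduce: -20 ≡ 59 (mod 79).
Reciprocity: 59 ≡ 3 and 79 ≡ 3 (mod 4), so (59/79) = −(79/59).
Reduce top mod 59: now compute (20/59).
Pull out 2^2: since 59 ≡ 3 (mod 8), (2/59) = -1, so (2/59)^2 = +1.
Reciprocity: 5 ≡ 1 and 59 ≡ 3 (mod 4), so (5/59) = +(59/5).
Reduce top mod 5: now compute (4/5).
Pull out 2^2: since 5 ≡ 5 (mod 8), (2/5) = -1, so (2/5)^2 = +1.
Reached (1/5) = 1. Collecting the sign flips along the way, the symbol is -1.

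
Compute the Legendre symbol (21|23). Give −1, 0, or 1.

-1

Euler's criterion: (21/23) ≡ 21^11 (mod 23).
21^2 ≡ 4 (mod 23)
21^4 ≡ 16 (mod 23)
21^8 ≡ 3 (mod 23)
21^11 = 21^(8+2+1) ≡ 22 (mod 23).
Result is 22 ≡ −1, so (21/23) = −1.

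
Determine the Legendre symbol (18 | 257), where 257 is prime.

Euler's criterion: (18/257) ≡ 18^128 (mod 257).
18^2 ≡ 67 (mod 257)
18^4 ≡ 120 (mod 257)
18^8 ≡ 8 (mod 257)
18^16 ≡ 64 (mod 257)
18^32 ≡ 241 (mod 257)
18^64 ≡ 256 (mod 257)
18^128 ≡ 1 (mod 257)
18^128 = 18^(128) ≡ 1 (mod 257).
Result is 1, so (18/257) = 1.

1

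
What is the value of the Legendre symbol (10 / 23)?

-1

Euler's criterion: (10/23) ≡ 10^11 (mod 23).
10^2 ≡ 8 (mod 23)
10^4 ≡ 18 (mod 23)
10^8 ≡ 2 (mod 23)
10^11 = 10^(8+2+1) ≡ 22 (mod 23).
Result is 22 ≡ −1, so (10/23) = −1.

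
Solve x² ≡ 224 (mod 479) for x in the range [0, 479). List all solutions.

163, 316

Since 479 ≡ 3 (mod 4), a square root of 224 is 224^((479+1)/4) = 224^120 mod 479.
Repeated squaring: 224^2≡360, 224^4≡270, 224^8≡92, 224^16≡321, 224^32≡56, 224^64≡262 (mod 479).
224^120 = 224^(64+32+16+8) ≡ 163 (mod 479).
Check: 163² = 26569 ≡ 224 (mod 479). The two roots are 163 and 316.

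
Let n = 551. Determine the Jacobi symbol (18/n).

1

Pull out 2: since 551 ≡ 7 (mod 8), (2/551) = +1.
Reciprocity: 9 ≡ 1 and 551 ≡ 3 (mod 4), so (9/551) = +(551/9).
Reduce top mod 9: now compute (2/9).
Pull out 2: since 9 ≡ 1 (mod 8), (2/9) = +1.
Reached (1/9) = 1. Collecting the sign flips along the way, the symbol is +1.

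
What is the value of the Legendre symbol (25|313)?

1

Euler's criterion: (25/313) ≡ 25^156 (mod 313).
25^2 ≡ 312 (mod 313)
25^4 ≡ 1 (mod 313)
25^8 ≡ 1 (mod 313)
25^16 ≡ 1 (mod 313)
25^32 ≡ 1 (mod 313)
25^64 ≡ 1 (mod 313)
25^128 ≡ 1 (mod 313)
25^156 = 25^(128+16+8+4) ≡ 1 (mod 313).
Result is 1, so (25/313) = 1.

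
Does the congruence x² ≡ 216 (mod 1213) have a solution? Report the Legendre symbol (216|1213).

Pull out 2^3: since 1213 ≡ 5 (mod 8), (2/1213) = -1, so (2/1213)^3 = -1.
Reciprocity: 27 ≡ 3 and 1213 ≡ 1 (mod 4), so (27/1213) = +(1213/27).
Reduce top mod 27: now compute (25/27).
Reciprocity: 25 ≡ 1 and 27 ≡ 3 (mod 4), so (25/27) = +(27/25).
Reduce top mod 25: now compute (2/25).
Pull out 2: since 25 ≡ 1 (mod 8), (2/25) = +1.
Reached (1/25) = 1. Collecting the sign flips along the way, the symbol is -1.

-1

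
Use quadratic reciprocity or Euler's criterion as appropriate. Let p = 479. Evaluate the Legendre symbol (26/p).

Euler's criterion: (26/479) ≡ 26^239 (mod 479).
26^2 ≡ 197 (mod 479)
26^4 ≡ 10 (mod 479)
26^8 ≡ 100 (mod 479)
26^16 ≡ 420 (mod 479)
26^32 ≡ 128 (mod 479)
26^64 ≡ 98 (mod 479)
26^128 ≡ 24 (mod 479)
26^239 = 26^(128+64+32+8+4+2+1) ≡ 478 (mod 479).
Result is 478 ≡ −1, so (26/479) = −1.

-1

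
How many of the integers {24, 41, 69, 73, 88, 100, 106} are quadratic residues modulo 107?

(24/107) = -1 → non-residue.
(41/107) = +1 → QR.
(69/107) = +1 → QR.
(73/107) = -1 → non-residue.
(88/107) = -1 → non-residue.
(100/107) = +1 → QR.
(106/107) = -1 → non-residue.
Total quadratic residues among the 7: 3.

3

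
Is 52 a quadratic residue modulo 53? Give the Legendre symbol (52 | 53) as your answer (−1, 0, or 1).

Pull out 2^2: since 53 ≡ 5 (mod 8), (2/53) = -1, so (2/53)^2 = +1.
Reciprocity: 13 ≡ 1 and 53 ≡ 1 (mod 4), so (13/53) = +(53/13).
Reduce top mod 13: now compute (1/13).
Reached (1/13) = 1. Collecting the sign flips along the way, the symbol is +1.

1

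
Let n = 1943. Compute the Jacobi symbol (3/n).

1

Reciprocity: 3 ≡ 3 and 1943 ≡ 3 (mod 4), so (3/1943) = −(1943/3).
Reduce top mod 3: now compute (2/3).
Pull out 2: since 3 ≡ 3 (mod 8), (2/3) = -1.
Reached (1/3) = 1. Collecting the sign flips along the way, the symbol is +1.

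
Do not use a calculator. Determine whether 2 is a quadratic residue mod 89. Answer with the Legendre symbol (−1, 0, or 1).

1

Euler's criterion: (2/89) ≡ 2^44 (mod 89).
2^2 ≡ 4 (mod 89)
2^4 ≡ 16 (mod 89)
2^8 ≡ 78 (mod 89)
2^16 ≡ 32 (mod 89)
2^32 ≡ 45 (mod 89)
2^44 = 2^(32+8+4) ≡ 1 (mod 89).
Result is 1, so (2/89) = 1.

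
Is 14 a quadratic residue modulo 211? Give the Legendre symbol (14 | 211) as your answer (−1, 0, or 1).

1

Euler's criterion: (14/211) ≡ 14^105 (mod 211).
14^2 ≡ 196 (mod 211)
14^4 ≡ 14 (mod 211)
14^8 ≡ 196 (mod 211)
14^16 ≡ 14 (mod 211)
14^32 ≡ 196 (mod 211)
14^64 ≡ 14 (mod 211)
14^105 = 14^(64+32+8+1) ≡ 1 (mod 211).
Result is 1, so (14/211) = 1.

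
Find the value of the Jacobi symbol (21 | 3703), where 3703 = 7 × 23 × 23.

Reciprocity: 21 ≡ 1 and 3703 ≡ 3 (mod 4), so (21/3703) = +(3703/21).
Reduce top mod 21: now compute (7/21).
Reciprocity: 7 ≡ 3 and 21 ≡ 1 (mod 4), so (7/21) = +(21/7).
Reduce top mod 7: now compute (0/7).
Top reduces to 0: gcd > 1, so the symbol is 0.

0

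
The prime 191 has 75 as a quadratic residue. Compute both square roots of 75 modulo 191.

Since 191 ≡ 3 (mod 4), a square root of 75 is 75^((191+1)/4) = 75^48 mod 191.
Repeated squaring: 75^2≡86, 75^4≡138, 75^8≡135, 75^16≡80, 75^32≡97 (mod 191).
75^48 = 75^(32+16) ≡ 120 (mod 191).
Check: 120² = 14400 ≡ 75 (mod 191). The two roots are 71 and 120.

71, 120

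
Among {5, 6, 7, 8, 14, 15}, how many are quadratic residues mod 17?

(5/17) = -1 → non-residue.
(6/17) = -1 → non-residue.
(7/17) = -1 → non-residue.
(8/17) = +1 → QR.
(14/17) = -1 → non-residue.
(15/17) = +1 → QR.
Total quadratic residues among the 6: 2.

2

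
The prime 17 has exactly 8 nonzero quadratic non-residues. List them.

Square k = 1,…,8 (k and 17−k give the same square):
1²=1, 2²=4, 3²=9, 4²=16, 5²≡8, 6²≡2, 7²≡15, 8²≡13 (mod 17).
The residues are {1, 2, 4, 8, 9, 13, 15, 16}; the non-residues are the remaining 8 nonzero classes.

3 5 6 7 10 11 12 14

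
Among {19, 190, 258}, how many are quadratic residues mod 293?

(19/293) = -1 → non-residue.
(190/293) = -1 → non-residue.
(258/293) = +1 → QR.
Total quadratic residues among the 3: 1.

1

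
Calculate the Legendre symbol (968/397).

-1

First reduce: 968 ≡ 174 (mod 397).
Pull out 2: since 397 ≡ 5 (mod 8), (2/397) = -1.
Reciprocity: 87 ≡ 3 and 397 ≡ 1 (mod 4), so (87/397) = +(397/87).
Reduce top mod 87: now compute (49/87).
Reciprocity: 49 ≡ 1 and 87 ≡ 3 (mod 4), so (49/87) = +(87/49).
Reduce top mod 49: now compute (38/49).
Pull out 2: since 49 ≡ 1 (mod 8), (2/49) = +1.
Reciprocity: 19 ≡ 3 and 49 ≡ 1 (mod 4), so (19/49) = +(49/19).
Reduce top mod 19: now compute (11/19).
Reciprocity: 11 ≡ 3 and 19 ≡ 3 (mod 4), so (11/19) = −(19/11).
Reduce top mod 11: now compute (8/11).
Pull out 2^3: since 11 ≡ 3 (mod 8), (2/11) = -1, so (2/11)^3 = -1.
Reached (1/11) = 1. Collecting the sign flips along the way, the symbol is -1.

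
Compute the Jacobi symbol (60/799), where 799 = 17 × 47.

Pull out 2^2: since 799 ≡ 7 (mod 8), (2/799) = +1, so (2/799)^2 = +1.
Reciprocity: 15 ≡ 3 and 799 ≡ 3 (mod 4), so (15/799) = −(799/15).
Reduce top mod 15: now compute (4/15).
Pull out 2^2: since 15 ≡ 7 (mod 8), (2/15) = +1, so (2/15)^2 = +1.
Reached (1/15) = 1. Collecting the sign flips along the way, the symbol is -1.

-1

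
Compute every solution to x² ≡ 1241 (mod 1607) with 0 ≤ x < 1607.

484, 1123

Since 1607 ≡ 3 (mod 4), a square root of 1241 is 1241^((1607+1)/4) = 1241^402 mod 1607.
Repeated squaring: 1241^2≡575, 1241^4≡1190, 1241^8≡333, 1241^16≡6, 1241^32≡36, 1241^64≡1296, 1241^128≡301, 1241^256≡609 (mod 1607).
1241^402 = 1241^(256+128+16+2) ≡ 484 (mod 1607).
Check: 484² = 234256 ≡ 1241 (mod 1607). The two roots are 484 and 1123.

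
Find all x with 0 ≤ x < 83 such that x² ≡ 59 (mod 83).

Since 83 ≡ 3 (mod 4), a square root of 59 is 59^((83+1)/4) = 59^21 mod 83.
Repeated squaring: 59^2≡78, 59^4≡25, 59^8≡44, 59^16≡27 (mod 83).
59^21 = 59^(16+4+1) ≡ 68 (mod 83).
Check: 68² = 4624 ≡ 59 (mod 83). The two roots are 15 and 68.

15, 68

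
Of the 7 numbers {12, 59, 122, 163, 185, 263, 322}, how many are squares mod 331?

2

(12/331) = -1 → non-residue.
(59/331) = -1 → non-residue.
(122/331) = +1 → QR.
(163/331) = +1 → QR.
(185/331) = -1 → non-residue.
(263/331) = -1 → non-residue.
(322/331) = -1 → non-residue.
Total quadratic residues among the 7: 2.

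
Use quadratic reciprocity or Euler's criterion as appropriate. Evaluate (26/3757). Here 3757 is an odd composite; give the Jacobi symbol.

0

Pull out 2: since 3757 ≡ 5 (mod 8), (2/3757) = -1.
Reciprocity: 13 ≡ 1 and 3757 ≡ 1 (mod 4), so (13/3757) = +(3757/13).
Reduce top mod 13: now compute (0/13).
Top reduces to 0: gcd > 1, so the symbol is 0.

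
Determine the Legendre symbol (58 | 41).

-1

First reduce: 58 ≡ 17 (mod 41).
Reciprocity: 17 ≡ 1 and 41 ≡ 1 (mod 4), so (17/41) = +(41/17).
Reduce top mod 17: now compute (7/17).
Reciprocity: 7 ≡ 3 and 17 ≡ 1 (mod 4), so (7/17) = +(17/7).
Reduce top mod 7: now compute (3/7).
Reciprocity: 3 ≡ 3 and 7 ≡ 3 (mod 4), so (3/7) = −(7/3).
Reduce top mod 3: now compute (1/3).
Reached (1/3) = 1. Collecting the sign flips along the way, the symbol is -1.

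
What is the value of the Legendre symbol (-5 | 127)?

Euler's criterion: (-5/127) ≡ 122^63 (mod 127).
122^2 ≡ 25 (mod 127)
122^4 ≡ 117 (mod 127)
122^8 ≡ 100 (mod 127)
122^16 ≡ 94 (mod 127)
122^32 ≡ 73 (mod 127)
122^63 = 122^(32+16+8+4+2+1) ≡ 1 (mod 127).
Result is 1, so (-5/127) = 1.

1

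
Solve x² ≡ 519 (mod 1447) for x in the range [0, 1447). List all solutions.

Since 1447 ≡ 3 (mod 4), a square root of 519 is 519^((1447+1)/4) = 519^362 mod 1447.
Repeated squaring: 519^2≡219, 519^4≡210, 519^8≡690, 519^16≡37, 519^32≡1369, 519^64≡296, 519^128≡796, 519^256≡1277 (mod 1447).
519^362 = 519^(256+64+32+8+2) ≡ 259 (mod 1447).
Check: 259² = 67081 ≡ 519 (mod 1447). The two roots are 259 and 1188.

259, 1188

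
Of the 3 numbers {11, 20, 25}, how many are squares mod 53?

(11/53) = +1 → QR.
(20/53) = -1 → non-residue.
(25/53) = +1 → QR.
Total quadratic residues among the 3: 2.

2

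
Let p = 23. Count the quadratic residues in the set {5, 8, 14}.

1

(5/23) = -1 → non-residue.
(8/23) = +1 → QR.
(14/23) = -1 → non-residue.
Total quadratic residues among the 3: 1.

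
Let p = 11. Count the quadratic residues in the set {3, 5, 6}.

(3/11) = +1 → QR.
(5/11) = +1 → QR.
(6/11) = -1 → non-residue.
Total quadratic residues among the 3: 2.

2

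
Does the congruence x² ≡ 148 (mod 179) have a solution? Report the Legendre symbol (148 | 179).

Euler's criterion: (148/179) ≡ 148^89 (mod 179).
148^2 ≡ 66 (mod 179)
148^4 ≡ 60 (mod 179)
148^8 ≡ 20 (mod 179)
148^16 ≡ 42 (mod 179)
148^32 ≡ 153 (mod 179)
148^64 ≡ 139 (mod 179)
148^89 = 148^(64+16+8+1) ≡ 178 (mod 179).
Result is 178 ≡ −1, so (148/179) = −1.

-1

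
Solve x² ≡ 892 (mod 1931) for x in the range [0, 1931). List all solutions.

720, 1211

Since 1931 ≡ 3 (mod 4), a square root of 892 is 892^((1931+1)/4) = 892^483 mod 1931.
Repeated squaring: 892^2≡92, 892^4≡740, 892^8≡1127, 892^16≡1462, 892^32≡1758, 892^64≡964, 892^128≡485, 892^256≡1574 (mod 1931).
892^483 = 892^(256+128+64+32+2+1) ≡ 720 (mod 1931).
Check: 720² = 518400 ≡ 892 (mod 1931). The two roots are 720 and 1211.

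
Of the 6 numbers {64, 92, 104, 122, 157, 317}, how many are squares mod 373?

(64/373) = +1 → QR.
(92/373) = -1 → non-residue.
(104/373) = -1 → non-residue.
(122/373) = +1 → QR.
(157/373) = -1 → non-residue.
(317/373) = -1 → non-residue.
Total quadratic residues among the 6: 2.

2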